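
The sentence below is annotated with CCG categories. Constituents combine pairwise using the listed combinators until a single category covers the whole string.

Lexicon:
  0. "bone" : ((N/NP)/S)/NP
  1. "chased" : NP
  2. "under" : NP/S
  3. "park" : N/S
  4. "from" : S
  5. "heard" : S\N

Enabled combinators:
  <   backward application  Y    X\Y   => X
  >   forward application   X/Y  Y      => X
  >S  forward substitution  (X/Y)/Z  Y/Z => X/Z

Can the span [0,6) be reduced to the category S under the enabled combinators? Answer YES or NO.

((N/NP)/S)/NP NP NP/S N/S S S\N
CKY chart[0,6] = {N}; S ∉ chart

NO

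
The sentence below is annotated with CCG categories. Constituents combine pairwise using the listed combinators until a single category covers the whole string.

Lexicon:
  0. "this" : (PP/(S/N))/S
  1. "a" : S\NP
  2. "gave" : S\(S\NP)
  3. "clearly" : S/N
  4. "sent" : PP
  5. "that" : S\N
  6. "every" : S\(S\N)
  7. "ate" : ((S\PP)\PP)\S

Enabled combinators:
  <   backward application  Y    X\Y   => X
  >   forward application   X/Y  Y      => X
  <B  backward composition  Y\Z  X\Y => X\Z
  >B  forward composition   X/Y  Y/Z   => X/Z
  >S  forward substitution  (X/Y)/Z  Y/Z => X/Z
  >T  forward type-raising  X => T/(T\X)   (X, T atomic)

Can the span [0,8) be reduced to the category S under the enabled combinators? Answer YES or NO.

[0,8] S   <
  [0,4] PP   >
    [0,3] PP/(S/N)   >
      [0,1] "this" : (PP/(S/N))/S
      [1,3] S   <
        [1,2] "a" : S\NP
        [2,3] "gave" : S\(S\NP)
    [3,4] "clearly" : S/N
  [4,8] S\PP   <
    [4,5] "sent" : PP
    [5,8] (S\PP)\PP   <
      [5,7] S   <
        [5,6] "that" : S\N
        [6,7] "every" : S\(S\N)
      [7,8] "ate" : ((S\PP)\PP)\S

YES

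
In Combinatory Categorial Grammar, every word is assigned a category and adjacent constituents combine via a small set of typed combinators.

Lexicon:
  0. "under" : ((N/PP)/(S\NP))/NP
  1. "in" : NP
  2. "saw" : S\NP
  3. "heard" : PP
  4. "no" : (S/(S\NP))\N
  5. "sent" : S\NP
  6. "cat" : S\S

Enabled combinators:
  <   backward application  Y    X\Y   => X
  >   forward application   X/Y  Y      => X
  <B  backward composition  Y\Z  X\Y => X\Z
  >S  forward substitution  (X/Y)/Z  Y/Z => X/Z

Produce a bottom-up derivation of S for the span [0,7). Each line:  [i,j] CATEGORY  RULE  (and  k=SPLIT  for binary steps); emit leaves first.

[0,1] ((N/PP)/(S\NP))/NP  lex  "under"
[1,2] NP  lex  "in"
[0,2] (N/PP)/(S\NP)  >  k=1
[2,3] S\NP  lex  "saw"
[0,3] N/PP  >  k=2
[3,4] PP  lex  "heard"
[0,4] N  >  k=3
[4,5] (S/(S\NP))\N  lex  "no"
[0,5] S/(S\NP)  <  k=4
[5,6] S\NP  lex  "sent"
[6,7] S\S  lex  "cat"
[5,7] S\NP  <B  k=6
[0,7] S  >  k=5

[0,7] S   >
  [0,5] S/(S\NP)   <
    [0,4] N   >
      [0,3] N/PP   >
        [0,2] (N/PP)/(S\NP)   >
          [0,1] "under" : ((N/PP)/(S\NP))/NP
          [1,2] "in" : NP
        [2,3] "saw" : S\NP
      [3,4] "heard" : PP
    [4,5] "no" : (S/(S\NP))\N
  [5,7] S\NP   <B
    [5,6] "sent" : S\NP
    [6,7] "cat" : S\S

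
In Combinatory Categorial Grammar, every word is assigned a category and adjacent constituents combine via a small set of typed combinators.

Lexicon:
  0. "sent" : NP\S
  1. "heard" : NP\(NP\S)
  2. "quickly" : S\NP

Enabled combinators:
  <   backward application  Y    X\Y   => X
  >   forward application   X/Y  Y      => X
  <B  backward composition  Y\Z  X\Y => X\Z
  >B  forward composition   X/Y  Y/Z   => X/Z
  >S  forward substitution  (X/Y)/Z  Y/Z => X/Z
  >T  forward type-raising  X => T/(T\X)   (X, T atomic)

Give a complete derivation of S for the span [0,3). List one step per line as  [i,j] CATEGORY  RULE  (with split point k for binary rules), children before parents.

[0,3] S   <
  [0,2] NP   <
    [0,1] "sent" : NP\S
    [1,2] "heard" : NP\(NP\S)
  [2,3] "quickly" : S\NP

[0,1] NP\S  lex  "sent"
[1,2] NP\(NP\S)  lex  "heard"
[0,2] NP  <  k=1
[2,3] S\NP  lex  "quickly"
[0,3] S  <  k=2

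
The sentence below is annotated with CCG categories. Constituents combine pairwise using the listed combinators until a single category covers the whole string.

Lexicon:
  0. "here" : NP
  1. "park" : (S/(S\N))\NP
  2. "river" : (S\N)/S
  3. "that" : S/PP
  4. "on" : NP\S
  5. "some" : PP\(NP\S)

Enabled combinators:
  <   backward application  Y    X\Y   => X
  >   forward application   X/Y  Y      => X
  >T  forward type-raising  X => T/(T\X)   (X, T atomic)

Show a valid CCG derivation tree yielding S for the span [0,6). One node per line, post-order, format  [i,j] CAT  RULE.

[0,1] NP  lex  "here"
[1,2] (S/(S\N))\NP  lex  "park"
[0,2] S/(S\N)  <  k=1
[2,3] (S\N)/S  lex  "river"
[3,4] S/PP  lex  "that"
[4,5] NP\S  lex  "on"
[5,6] PP\(NP\S)  lex  "some"
[4,6] PP  <  k=5
[3,6] S  >  k=4
[2,6] S\N  >  k=3
[0,6] S  >  k=2

[0,6] S   >
  [0,2] S/(S\N)   <
    [0,1] "here" : NP
    [1,2] "park" : (S/(S\N))\NP
  [2,6] S\N   >
    [2,3] "river" : (S\N)/S
    [3,6] S   >
      [3,4] "that" : S/PP
      [4,6] PP   <
        [4,5] "on" : NP\S
        [5,6] "some" : PP\(NP\S)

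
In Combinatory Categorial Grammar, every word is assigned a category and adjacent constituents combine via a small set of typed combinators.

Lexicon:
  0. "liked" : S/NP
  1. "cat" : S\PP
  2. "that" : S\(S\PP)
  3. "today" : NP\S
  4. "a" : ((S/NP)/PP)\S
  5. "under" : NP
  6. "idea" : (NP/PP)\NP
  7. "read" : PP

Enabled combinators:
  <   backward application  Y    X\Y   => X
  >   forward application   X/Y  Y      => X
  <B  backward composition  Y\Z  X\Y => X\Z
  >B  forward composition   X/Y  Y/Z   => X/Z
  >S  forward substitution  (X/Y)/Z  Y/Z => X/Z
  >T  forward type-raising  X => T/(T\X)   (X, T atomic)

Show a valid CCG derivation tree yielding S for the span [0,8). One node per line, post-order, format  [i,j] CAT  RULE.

[0,1] S/NP  lex  "liked"
[1,2] S\PP  lex  "cat"
[2,3] S\(S\PP)  lex  "that"
[1,3] S  <  k=2
[3,4] NP\S  lex  "today"
[1,4] NP  <  k=3
[0,4] S  >  k=1
[4,5] ((S/NP)/PP)\S  lex  "a"
[0,5] (S/NP)/PP  <  k=4
[5,6] NP  lex  "under"
[6,7] (NP/PP)\NP  lex  "idea"
[5,7] NP/PP  <  k=6
[0,7] S/PP  >S  k=5
[7,8] PP  lex  "read"
[0,8] S  >  k=7

[0,8] S   >
  [0,7] S/PP   >S
    [0,5] (S/NP)/PP   <
      [0,4] S   >
        [0,1] "liked" : S/NP
        [1,4] NP   <
          [1,3] S   <
            [1,2] "cat" : S\PP
            [2,3] "that" : S\(S\PP)
          [3,4] "today" : NP\S
      [4,5] "a" : ((S/NP)/PP)\S
    [5,7] NP/PP   <
      [5,6] "under" : NP
      [6,7] "idea" : (NP/PP)\NP
  [7,8] "read" : PP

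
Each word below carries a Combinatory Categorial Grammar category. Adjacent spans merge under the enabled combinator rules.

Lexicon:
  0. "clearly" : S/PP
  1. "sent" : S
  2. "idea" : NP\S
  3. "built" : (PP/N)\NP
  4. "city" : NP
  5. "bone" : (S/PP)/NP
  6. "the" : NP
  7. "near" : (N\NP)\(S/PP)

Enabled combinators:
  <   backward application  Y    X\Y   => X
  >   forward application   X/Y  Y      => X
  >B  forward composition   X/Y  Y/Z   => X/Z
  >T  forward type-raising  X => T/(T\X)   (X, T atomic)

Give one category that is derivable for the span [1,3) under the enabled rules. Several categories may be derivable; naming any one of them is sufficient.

NP

[0,8] S   >
  [0,4] S/N   >B
    [0,1] "clearly" : S/PP
    [1,4] PP/N   <
      [1,3] NP   <
        [1,2] "sent" : S
        [2,3] "idea" : NP\S
      [3,4] "built" : (PP/N)\NP
  [4,8] N   >
    [4,5] N/(N\NP)   >T
      [4,5] "city" : NP
    [5,8] N\NP   <
      [5,7] S/PP   >
        [5,6] "bone" : (S/PP)/NP
        [6,7] "the" : NP
      [7,8] "near" : (N\NP)\(S/PP)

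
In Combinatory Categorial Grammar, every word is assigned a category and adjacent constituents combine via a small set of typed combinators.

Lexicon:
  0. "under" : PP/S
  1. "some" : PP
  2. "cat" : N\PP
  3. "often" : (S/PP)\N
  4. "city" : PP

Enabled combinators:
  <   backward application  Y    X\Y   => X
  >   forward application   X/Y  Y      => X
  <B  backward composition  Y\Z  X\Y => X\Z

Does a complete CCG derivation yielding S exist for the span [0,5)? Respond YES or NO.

PP/S PP N\PP (S/PP)\N PP
CKY chart[0,5] = {PP}; S ∉ chart

NO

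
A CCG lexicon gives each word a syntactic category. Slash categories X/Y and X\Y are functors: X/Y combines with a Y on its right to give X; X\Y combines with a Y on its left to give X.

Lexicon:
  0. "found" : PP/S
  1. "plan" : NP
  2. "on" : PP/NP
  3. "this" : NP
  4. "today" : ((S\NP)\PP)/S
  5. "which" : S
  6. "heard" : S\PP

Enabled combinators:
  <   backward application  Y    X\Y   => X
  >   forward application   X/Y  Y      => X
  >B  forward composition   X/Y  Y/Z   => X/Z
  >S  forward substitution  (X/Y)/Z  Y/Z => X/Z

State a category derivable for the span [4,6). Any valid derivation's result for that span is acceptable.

(S\NP)\PP

[0,7] S   <
  [0,6] PP   >
    [0,1] "found" : PP/S
    [1,6] S   <
      [1,2] "plan" : NP
      [2,6] S\NP   <
        [2,4] PP   >
          [2,3] "on" : PP/NP
          [3,4] "this" : NP
        [4,6] (S\NP)\PP   >
          [4,5] "today" : ((S\NP)\PP)/S
          [5,6] "which" : S
  [6,7] "heard" : S\PP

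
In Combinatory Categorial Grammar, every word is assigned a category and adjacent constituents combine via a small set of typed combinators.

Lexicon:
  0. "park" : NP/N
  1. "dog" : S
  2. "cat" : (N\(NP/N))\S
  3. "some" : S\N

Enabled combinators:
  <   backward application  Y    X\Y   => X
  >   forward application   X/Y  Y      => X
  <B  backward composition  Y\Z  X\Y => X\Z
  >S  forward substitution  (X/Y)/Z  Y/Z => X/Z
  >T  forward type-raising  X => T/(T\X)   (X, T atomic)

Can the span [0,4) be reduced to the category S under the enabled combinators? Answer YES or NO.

[0,4] S   <
  [0,3] N   <
    [0,1] "park" : NP/N
    [1,3] N\(NP/N)   <
      [1,2] "dog" : S
      [2,3] "cat" : (N\(NP/N))\S
  [3,4] "some" : S\N

YES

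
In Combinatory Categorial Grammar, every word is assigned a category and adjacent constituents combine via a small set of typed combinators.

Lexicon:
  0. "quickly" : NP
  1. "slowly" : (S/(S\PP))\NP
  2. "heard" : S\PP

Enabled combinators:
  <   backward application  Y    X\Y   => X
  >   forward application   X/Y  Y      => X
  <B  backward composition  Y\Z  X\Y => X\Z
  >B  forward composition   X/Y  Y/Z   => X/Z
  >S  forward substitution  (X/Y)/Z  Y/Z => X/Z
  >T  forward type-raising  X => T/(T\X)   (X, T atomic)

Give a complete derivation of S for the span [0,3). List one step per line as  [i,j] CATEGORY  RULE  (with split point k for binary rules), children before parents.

[0,1] NP  lex  "quickly"
[1,2] (S/(S\PP))\NP  lex  "slowly"
[0,2] S/(S\PP)  <  k=1
[2,3] S\PP  lex  "heard"
[0,3] S  >  k=2

[0,3] S   >
  [0,2] S/(S\PP)   <
    [0,1] "quickly" : NP
    [1,2] "slowly" : (S/(S\PP))\NP
  [2,3] "heard" : S\PP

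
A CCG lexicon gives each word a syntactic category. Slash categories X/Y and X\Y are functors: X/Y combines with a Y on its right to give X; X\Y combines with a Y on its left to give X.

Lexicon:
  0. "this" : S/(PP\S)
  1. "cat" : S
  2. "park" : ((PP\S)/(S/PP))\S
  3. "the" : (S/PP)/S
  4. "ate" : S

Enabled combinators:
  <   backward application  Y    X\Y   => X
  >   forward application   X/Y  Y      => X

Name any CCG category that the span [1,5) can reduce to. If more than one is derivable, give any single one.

PP\S

[0,5] S   >
  [0,1] "this" : S/(PP\S)
  [1,5] PP\S   >
    [1,3] (PP\S)/(S/PP)   <
      [1,2] "cat" : S
      [2,3] "park" : ((PP\S)/(S/PP))\S
    [3,5] S/PP   >
      [3,4] "the" : (S/PP)/S
      [4,5] "ate" : S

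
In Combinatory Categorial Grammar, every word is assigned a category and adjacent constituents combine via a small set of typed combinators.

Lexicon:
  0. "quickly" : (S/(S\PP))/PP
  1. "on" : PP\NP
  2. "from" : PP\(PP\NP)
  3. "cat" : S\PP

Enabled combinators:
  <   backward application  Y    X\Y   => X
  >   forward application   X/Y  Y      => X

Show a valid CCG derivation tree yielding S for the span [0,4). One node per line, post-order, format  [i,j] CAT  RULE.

[0,4] S   >
  [0,3] S/(S\PP)   >
    [0,1] "quickly" : (S/(S\PP))/PP
    [1,3] PP   <
      [1,2] "on" : PP\NP
      [2,3] "from" : PP\(PP\NP)
  [3,4] "cat" : S\PP

[0,1] (S/(S\PP))/PP  lex  "quickly"
[1,2] PP\NP  lex  "on"
[2,3] PP\(PP\NP)  lex  "from"
[1,3] PP  <  k=2
[0,3] S/(S\PP)  >  k=1
[3,4] S\PP  lex  "cat"
[0,4] S  >  k=3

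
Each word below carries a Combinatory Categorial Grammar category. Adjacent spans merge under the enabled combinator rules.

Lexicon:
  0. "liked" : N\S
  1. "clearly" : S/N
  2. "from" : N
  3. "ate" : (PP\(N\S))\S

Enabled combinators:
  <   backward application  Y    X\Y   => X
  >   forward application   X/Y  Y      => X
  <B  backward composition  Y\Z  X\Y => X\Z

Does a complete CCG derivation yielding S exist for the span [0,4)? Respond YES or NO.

N\S S/N N (PP\(N\S))\S
CKY chart[0,4] = {PP}; S ∉ chart

NO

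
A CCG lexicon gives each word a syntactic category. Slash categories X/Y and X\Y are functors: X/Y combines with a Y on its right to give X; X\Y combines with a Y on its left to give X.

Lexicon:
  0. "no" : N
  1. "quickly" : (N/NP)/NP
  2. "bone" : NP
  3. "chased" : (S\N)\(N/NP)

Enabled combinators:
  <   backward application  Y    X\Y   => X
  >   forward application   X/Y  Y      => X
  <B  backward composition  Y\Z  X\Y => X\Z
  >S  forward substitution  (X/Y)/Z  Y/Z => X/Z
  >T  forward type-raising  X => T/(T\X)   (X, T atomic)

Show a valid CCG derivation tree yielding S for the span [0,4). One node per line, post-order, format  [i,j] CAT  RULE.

[0,1] N  lex  "no"
[1,2] (N/NP)/NP  lex  "quickly"
[2,3] NP  lex  "bone"
[1,3] N/NP  >  k=2
[3,4] (S\N)\(N/NP)  lex  "chased"
[1,4] S\N  <  k=3
[0,4] S  <  k=1

[0,4] S   <
  [0,1] "no" : N
  [1,4] S\N   <
    [1,3] N/NP   >
      [1,2] "quickly" : (N/NP)/NP
      [2,3] "bone" : NP
    [3,4] "chased" : (S\N)\(N/NP)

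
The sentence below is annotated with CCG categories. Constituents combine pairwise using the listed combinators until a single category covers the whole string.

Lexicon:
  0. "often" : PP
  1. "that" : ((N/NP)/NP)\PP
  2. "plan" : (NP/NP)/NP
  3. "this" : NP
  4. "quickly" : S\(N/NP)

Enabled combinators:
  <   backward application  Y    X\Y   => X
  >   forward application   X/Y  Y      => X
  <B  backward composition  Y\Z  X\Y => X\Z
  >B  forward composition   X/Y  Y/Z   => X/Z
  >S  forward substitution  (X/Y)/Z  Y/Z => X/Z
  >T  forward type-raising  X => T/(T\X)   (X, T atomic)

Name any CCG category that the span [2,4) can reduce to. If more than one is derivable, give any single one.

NP/NP

[0,5] S   <
  [0,4] N/NP   >S
    [0,2] (N/NP)/NP   <
      [0,1] "often" : PP
      [1,2] "that" : ((N/NP)/NP)\PP
    [2,4] NP/NP   >
      [2,3] "plan" : (NP/NP)/NP
      [3,4] "this" : NP
  [4,5] "quickly" : S\(N/NP)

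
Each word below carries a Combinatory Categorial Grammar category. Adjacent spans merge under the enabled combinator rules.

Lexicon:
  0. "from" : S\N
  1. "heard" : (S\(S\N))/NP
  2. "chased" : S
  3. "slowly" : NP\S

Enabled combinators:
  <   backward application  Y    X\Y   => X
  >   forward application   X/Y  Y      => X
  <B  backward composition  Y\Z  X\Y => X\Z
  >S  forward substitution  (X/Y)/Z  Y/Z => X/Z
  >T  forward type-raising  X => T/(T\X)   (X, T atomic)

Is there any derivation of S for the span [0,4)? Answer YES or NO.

YES

[0,4] S   <
  [0,1] "from" : S\N
  [1,4] S\(S\N)   >
    [1,2] "heard" : (S\(S\N))/NP
    [2,4] NP   >
      [2,3] NP/(NP\S)   >T
        [2,3] "chased" : S
      [3,4] "slowly" : NP\S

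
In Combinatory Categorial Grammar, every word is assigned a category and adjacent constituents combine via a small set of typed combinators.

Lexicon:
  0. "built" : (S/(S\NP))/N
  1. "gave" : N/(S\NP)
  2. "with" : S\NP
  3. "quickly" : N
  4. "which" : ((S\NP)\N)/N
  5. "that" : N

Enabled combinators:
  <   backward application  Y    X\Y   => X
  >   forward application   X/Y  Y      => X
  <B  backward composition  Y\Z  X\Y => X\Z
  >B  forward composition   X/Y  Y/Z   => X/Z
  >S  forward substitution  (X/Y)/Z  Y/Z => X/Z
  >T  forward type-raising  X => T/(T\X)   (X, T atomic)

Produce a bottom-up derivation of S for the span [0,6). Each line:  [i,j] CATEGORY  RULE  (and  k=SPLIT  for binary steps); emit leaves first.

[0,6] S   >
  [0,3] S/(S\NP)   >
    [0,1] "built" : (S/(S\NP))/N
    [1,3] N   >
      [1,2] "gave" : N/(S\NP)
      [2,3] "with" : S\NP
  [3,6] S\NP   <
    [3,4] "quickly" : N
    [4,6] (S\NP)\N   >
      [4,5] "which" : ((S\NP)\N)/N
      [5,6] "that" : N

[0,1] (S/(S\NP))/N  lex  "built"
[1,2] N/(S\NP)  lex  "gave"
[2,3] S\NP  lex  "with"
[1,3] N  >  k=2
[0,3] S/(S\NP)  >  k=1
[3,4] N  lex  "quickly"
[4,5] ((S\NP)\N)/N  lex  "which"
[5,6] N  lex  "that"
[4,6] (S\NP)\N  >  k=5
[3,6] S\NP  <  k=4
[0,6] S  >  k=3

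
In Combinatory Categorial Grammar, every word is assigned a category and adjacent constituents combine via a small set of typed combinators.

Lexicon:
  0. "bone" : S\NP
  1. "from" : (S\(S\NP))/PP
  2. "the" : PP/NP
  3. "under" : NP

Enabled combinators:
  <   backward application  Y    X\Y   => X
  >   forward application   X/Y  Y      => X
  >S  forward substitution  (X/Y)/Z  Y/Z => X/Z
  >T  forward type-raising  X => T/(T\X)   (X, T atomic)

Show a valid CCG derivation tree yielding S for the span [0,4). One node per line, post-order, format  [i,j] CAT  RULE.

[0,4] S   <
  [0,1] "bone" : S\NP
  [1,4] S\(S\NP)   >
    [1,2] "from" : (S\(S\NP))/PP
    [2,4] PP   >
      [2,3] "the" : PP/NP
      [3,4] "under" : NP

[0,1] S\NP  lex  "bone"
[1,2] (S\(S\NP))/PP  lex  "from"
[2,3] PP/NP  lex  "the"
[3,4] NP  lex  "under"
[2,4] PP  >  k=3
[1,4] S\(S\NP)  >  k=2
[0,4] S  <  k=1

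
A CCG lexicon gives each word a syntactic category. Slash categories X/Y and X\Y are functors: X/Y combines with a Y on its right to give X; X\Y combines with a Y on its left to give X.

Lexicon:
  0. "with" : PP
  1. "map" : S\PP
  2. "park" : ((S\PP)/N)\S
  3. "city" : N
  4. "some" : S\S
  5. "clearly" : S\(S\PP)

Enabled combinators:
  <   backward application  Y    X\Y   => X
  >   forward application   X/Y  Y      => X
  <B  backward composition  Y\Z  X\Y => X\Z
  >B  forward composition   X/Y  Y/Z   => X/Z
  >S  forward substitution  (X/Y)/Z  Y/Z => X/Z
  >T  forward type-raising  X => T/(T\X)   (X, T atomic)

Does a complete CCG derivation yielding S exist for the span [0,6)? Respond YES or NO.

YES

[0,6] S   <
  [0,5] S\PP   <B
    [0,4] S\PP   >
      [0,3] (S\PP)/N   <
        [0,2] S   >
          [0,1] S/(S\PP)   >T
            [0,1] "with" : PP
          [1,2] "map" : S\PP
        [2,3] "park" : ((S\PP)/N)\S
      [3,4] "city" : N
    [4,5] "some" : S\S
  [5,6] "clearly" : S\(S\PP)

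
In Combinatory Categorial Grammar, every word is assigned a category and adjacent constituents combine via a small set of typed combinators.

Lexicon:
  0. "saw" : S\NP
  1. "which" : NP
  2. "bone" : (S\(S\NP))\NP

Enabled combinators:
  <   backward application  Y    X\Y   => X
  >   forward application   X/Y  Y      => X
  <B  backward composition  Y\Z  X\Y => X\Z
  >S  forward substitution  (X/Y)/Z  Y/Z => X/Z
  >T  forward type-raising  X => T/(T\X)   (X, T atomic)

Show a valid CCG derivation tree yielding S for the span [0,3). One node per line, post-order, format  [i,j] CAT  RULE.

[0,3] S   <
  [0,1] "saw" : S\NP
  [1,3] S\(S\NP)   <
    [1,2] "which" : NP
    [2,3] "bone" : (S\(S\NP))\NP

[0,1] S\NP  lex  "saw"
[1,2] NP  lex  "which"
[2,3] (S\(S\NP))\NP  lex  "bone"
[1,3] S\(S\NP)  <  k=2
[0,3] S  <  k=1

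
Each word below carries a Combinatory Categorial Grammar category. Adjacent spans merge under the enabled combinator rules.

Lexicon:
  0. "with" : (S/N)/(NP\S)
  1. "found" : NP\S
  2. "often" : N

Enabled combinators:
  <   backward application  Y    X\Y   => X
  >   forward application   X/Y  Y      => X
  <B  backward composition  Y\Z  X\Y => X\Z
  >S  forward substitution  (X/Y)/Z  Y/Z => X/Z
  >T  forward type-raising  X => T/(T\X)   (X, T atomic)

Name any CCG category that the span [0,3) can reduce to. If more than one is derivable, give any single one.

S

[0,3] S   >
  [0,2] S/N   >
    [0,1] "with" : (S/N)/(NP\S)
    [1,2] "found" : NP\S
  [2,3] "often" : N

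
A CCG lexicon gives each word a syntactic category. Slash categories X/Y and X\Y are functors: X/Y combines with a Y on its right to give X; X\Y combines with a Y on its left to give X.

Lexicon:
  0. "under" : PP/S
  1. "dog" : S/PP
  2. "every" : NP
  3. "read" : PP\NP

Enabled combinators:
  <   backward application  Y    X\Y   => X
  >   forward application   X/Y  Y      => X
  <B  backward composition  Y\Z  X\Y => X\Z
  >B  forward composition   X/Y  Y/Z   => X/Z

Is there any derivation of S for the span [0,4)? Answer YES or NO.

PP/S S/PP NP PP\NP
CKY chart[0,4] = {PP}; S ∉ chart

NO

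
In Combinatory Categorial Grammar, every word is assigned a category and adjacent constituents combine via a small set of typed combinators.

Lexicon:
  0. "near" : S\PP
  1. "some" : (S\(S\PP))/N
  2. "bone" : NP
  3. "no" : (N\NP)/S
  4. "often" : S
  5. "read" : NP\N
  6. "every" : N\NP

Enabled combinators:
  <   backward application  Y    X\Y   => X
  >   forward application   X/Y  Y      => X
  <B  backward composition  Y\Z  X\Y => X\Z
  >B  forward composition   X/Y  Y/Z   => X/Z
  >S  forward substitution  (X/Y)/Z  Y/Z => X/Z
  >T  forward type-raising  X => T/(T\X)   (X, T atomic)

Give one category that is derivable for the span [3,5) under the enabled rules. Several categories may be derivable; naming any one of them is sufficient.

[0,7] S   <
  [0,1] "near" : S\PP
  [1,7] S\(S\PP)   >
    [1,2] "some" : (S\(S\PP))/N
    [2,7] N   >
      [2,3] N/(N\NP)   >T
        [2,3] "bone" : NP
      [3,7] N\NP   <B
        [3,5] N\NP   >
          [3,4] "no" : (N\NP)/S
          [4,5] "often" : S
        [5,7] N\N   <B
          [5,6] "read" : NP\N
          [6,7] "every" : N\NP

N\NP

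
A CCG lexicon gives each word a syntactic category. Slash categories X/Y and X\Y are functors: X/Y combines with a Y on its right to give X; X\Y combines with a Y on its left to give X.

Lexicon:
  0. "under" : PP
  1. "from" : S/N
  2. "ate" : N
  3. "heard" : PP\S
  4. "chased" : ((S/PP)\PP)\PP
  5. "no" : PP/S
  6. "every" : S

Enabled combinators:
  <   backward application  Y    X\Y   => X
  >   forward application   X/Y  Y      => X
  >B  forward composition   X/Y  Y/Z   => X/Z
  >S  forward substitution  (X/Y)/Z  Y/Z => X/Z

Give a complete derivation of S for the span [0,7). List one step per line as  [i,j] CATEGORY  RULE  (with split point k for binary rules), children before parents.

[0,1] PP  lex  "under"
[1,2] S/N  lex  "from"
[2,3] N  lex  "ate"
[1,3] S  >  k=2
[3,4] PP\S  lex  "heard"
[1,4] PP  <  k=3
[4,5] ((S/PP)\PP)\PP  lex  "chased"
[1,5] (S/PP)\PP  <  k=4
[0,5] S/PP  <  k=1
[5,6] PP/S  lex  "no"
[6,7] S  lex  "every"
[5,7] PP  >  k=6
[0,7] S  >  k=5

[0,7] S   >
  [0,5] S/PP   <
    [0,1] "under" : PP
    [1,5] (S/PP)\PP   <
      [1,4] PP   <
        [1,3] S   >
          [1,2] "from" : S/N
          [2,3] "ate" : N
        [3,4] "heard" : PP\S
      [4,5] "chased" : ((S/PP)\PP)\PP
  [5,7] PP   >
    [5,6] "no" : PP/S
    [6,7] "every" : S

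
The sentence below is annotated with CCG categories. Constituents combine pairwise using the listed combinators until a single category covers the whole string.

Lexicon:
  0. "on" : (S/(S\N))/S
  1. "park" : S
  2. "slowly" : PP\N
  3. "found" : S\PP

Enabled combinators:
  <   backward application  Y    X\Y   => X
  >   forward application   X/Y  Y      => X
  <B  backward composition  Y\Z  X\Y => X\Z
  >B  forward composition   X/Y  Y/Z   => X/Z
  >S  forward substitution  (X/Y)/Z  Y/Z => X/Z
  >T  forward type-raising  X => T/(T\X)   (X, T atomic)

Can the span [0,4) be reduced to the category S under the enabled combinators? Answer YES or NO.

[0,4] S   >
  [0,2] S/(S\N)   >
    [0,1] "on" : (S/(S\N))/S
    [1,2] "park" : S
  [2,4] S\N   <B
    [2,3] "slowly" : PP\N
    [3,4] "found" : S\PP

YES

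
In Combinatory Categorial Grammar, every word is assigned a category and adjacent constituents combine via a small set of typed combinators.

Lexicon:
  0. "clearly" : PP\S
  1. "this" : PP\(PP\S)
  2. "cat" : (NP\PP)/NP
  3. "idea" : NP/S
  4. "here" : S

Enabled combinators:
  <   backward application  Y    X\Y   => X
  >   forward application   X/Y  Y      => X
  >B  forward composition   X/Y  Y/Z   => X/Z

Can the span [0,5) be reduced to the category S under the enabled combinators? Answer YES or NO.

PP\S PP\(PP\S) (NP\PP)/NP NP/S S
CKY chart[0,5] = {NP}; S ∉ chart

NO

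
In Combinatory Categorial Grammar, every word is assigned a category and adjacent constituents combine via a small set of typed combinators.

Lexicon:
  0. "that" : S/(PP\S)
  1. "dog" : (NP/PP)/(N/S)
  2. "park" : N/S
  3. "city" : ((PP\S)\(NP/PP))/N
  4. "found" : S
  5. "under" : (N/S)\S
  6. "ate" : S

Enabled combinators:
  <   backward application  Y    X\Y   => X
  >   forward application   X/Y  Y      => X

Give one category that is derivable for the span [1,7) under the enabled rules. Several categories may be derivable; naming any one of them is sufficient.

PP\S

[0,7] S   >
  [0,1] "that" : S/(PP\S)
  [1,7] PP\S   <
    [1,3] NP/PP   >
      [1,2] "dog" : (NP/PP)/(N/S)
      [2,3] "park" : N/S
    [3,7] (PP\S)\(NP/PP)   >
      [3,4] "city" : ((PP\S)\(NP/PP))/N
      [4,7] N   >
        [4,6] N/S   <
          [4,5] "found" : S
          [5,6] "under" : (N/S)\S
        [6,7] "ate" : S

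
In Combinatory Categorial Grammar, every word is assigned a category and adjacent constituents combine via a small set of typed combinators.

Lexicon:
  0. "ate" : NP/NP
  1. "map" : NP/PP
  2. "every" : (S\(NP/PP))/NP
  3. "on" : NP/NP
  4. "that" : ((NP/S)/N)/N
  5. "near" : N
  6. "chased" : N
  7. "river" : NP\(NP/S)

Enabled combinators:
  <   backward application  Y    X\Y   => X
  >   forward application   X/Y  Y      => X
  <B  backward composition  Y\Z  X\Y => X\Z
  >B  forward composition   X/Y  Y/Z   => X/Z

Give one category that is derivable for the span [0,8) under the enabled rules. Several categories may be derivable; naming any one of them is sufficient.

[0,8] S   <
  [0,2] NP/PP   >B
    [0,1] "ate" : NP/NP
    [1,2] "map" : NP/PP
  [2,8] S\(NP/PP)   >
    [2,3] "every" : (S\(NP/PP))/NP
    [3,8] NP   <
      [3,7] NP/S   >B
        [3,4] "on" : NP/NP
        [4,7] NP/S   >
          [4,6] (NP/S)/N   >
            [4,5] "that" : ((NP/S)/N)/N
            [5,6] "near" : N
          [6,7] "chased" : N
      [7,8] "river" : NP\(NP/S)

S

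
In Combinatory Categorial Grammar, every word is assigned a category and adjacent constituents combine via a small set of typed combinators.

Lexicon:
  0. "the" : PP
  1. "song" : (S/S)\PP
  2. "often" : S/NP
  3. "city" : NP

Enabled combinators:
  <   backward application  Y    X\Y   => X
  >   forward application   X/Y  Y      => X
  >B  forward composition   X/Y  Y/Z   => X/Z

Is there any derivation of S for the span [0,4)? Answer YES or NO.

[0,4] S   >
  [0,3] S/NP   >B
    [0,2] S/S   <
      [0,1] "the" : PP
      [1,2] "song" : (S/S)\PP
    [2,3] "often" : S/NP
  [3,4] "city" : NP

YES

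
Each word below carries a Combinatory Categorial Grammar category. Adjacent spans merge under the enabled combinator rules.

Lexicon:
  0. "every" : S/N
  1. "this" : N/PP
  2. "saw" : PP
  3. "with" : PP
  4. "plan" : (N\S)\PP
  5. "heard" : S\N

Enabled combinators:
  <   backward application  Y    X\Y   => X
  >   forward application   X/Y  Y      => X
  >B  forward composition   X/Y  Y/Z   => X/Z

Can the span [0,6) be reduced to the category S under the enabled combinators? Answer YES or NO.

YES

[0,6] S   <
  [0,5] N   <
    [0,3] S   >
      [0,1] "every" : S/N
      [1,3] N   >
        [1,2] "this" : N/PP
        [2,3] "saw" : PP
    [3,5] N\S   <
      [3,4] "with" : PP
      [4,5] "plan" : (N\S)\PP
  [5,6] "heard" : S\N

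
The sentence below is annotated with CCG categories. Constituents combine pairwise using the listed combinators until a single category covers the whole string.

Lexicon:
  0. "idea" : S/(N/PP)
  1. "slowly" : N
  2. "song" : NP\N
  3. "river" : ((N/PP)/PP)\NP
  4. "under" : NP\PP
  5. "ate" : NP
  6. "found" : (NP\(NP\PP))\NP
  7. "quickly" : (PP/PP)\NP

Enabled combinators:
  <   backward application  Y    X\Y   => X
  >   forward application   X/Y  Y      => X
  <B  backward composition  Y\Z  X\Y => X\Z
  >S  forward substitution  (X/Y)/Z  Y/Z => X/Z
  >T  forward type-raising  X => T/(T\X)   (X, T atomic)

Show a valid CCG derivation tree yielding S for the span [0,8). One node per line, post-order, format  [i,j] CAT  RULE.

[0,1] S/(N/PP)  lex  "idea"
[1,2] N  lex  "slowly"
[1,2] NP/(NP\N)  >T
[2,3] NP\N  lex  "song"
[1,3] NP  >  k=2
[3,4] ((N/PP)/PP)\NP  lex  "river"
[1,4] (N/PP)/PP  <  k=3
[4,5] NP\PP  lex  "under"
[5,6] NP  lex  "ate"
[6,7] (NP\(NP\PP))\NP  lex  "found"
[5,7] NP\(NP\PP)  <  k=6
[4,7] NP  <  k=5
[7,8] (PP/PP)\NP  lex  "quickly"
[4,8] PP/PP  <  k=7
[1,8] N/PP  >S  k=4
[0,8] S  >  k=1

[0,8] S   >
  [0,1] "idea" : S/(N/PP)
  [1,8] N/PP   >S
    [1,4] (N/PP)/PP   <
      [1,3] NP   >
        [1,2] NP/(NP\N)   >T
          [1,2] "slowly" : N
        [2,3] "song" : NP\N
      [3,4] "river" : ((N/PP)/PP)\NP
    [4,8] PP/PP   <
      [4,7] NP   <
        [4,5] "under" : NP\PP
        [5,7] NP\(NP\PP)   <
          [5,6] "ate" : NP
          [6,7] "found" : (NP\(NP\PP))\NP
      [7,8] "quickly" : (PP/PP)\NP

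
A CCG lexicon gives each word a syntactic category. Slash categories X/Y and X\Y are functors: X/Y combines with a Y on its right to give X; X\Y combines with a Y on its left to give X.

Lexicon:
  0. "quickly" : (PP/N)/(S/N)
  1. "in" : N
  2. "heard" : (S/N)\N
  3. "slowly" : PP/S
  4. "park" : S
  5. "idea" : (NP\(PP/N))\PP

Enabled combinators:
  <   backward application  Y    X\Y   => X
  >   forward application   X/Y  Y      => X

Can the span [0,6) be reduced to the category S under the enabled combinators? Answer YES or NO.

(PP/N)/(S/N) N (S/N)\N PP/S S (NP\(PP/N))\PP
CKY chart[0,6] = {NP}; S ∉ chart

NO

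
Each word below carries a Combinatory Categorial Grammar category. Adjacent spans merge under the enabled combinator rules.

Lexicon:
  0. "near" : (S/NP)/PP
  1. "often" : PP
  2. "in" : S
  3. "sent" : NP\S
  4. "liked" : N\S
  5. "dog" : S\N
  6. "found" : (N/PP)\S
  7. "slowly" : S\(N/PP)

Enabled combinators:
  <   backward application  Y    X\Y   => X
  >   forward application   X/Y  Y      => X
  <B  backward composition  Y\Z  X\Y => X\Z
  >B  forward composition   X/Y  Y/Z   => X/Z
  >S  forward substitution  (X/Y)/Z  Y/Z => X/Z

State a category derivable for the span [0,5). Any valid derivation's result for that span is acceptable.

N

[0,8] S   <
  [0,5] N   <
    [0,4] S   >
      [0,2] S/NP   >
        [0,1] "near" : (S/NP)/PP
        [1,2] "often" : PP
      [2,4] NP   <
        [2,3] "in" : S
        [3,4] "sent" : NP\S
    [4,5] "liked" : N\S
  [5,8] S\N   <B
    [5,6] "dog" : S\N
    [6,8] S\S   <B
      [6,7] "found" : (N/PP)\S
      [7,8] "slowly" : S\(N/PP)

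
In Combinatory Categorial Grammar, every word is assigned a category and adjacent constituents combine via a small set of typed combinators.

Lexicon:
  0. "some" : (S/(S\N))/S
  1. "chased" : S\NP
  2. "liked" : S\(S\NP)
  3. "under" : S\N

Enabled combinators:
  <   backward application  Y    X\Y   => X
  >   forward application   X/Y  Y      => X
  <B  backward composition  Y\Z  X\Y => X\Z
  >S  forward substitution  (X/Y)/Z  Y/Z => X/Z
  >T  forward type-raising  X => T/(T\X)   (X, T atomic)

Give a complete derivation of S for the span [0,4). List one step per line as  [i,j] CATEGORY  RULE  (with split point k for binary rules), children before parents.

[0,4] S   >
  [0,3] S/(S\N)   >
    [0,1] "some" : (S/(S\N))/S
    [1,3] S   <
      [1,2] "chased" : S\NP
      [2,3] "liked" : S\(S\NP)
  [3,4] "under" : S\N

[0,1] (S/(S\N))/S  lex  "some"
[1,2] S\NP  lex  "chased"
[2,3] S\(S\NP)  lex  "liked"
[1,3] S  <  k=2
[0,3] S/(S\N)  >  k=1
[3,4] S\N  lex  "under"
[0,4] S  >  k=3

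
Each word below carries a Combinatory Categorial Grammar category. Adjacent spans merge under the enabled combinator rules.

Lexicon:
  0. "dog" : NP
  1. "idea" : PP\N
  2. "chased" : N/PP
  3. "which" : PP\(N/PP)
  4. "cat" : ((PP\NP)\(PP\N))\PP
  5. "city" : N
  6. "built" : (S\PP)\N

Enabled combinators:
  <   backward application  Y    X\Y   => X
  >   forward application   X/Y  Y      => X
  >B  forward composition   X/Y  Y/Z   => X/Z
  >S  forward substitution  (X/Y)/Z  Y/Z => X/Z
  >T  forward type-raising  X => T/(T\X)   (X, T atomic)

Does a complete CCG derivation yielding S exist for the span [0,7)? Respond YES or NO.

YES

[0,7] S   <
  [0,5] PP   <
    [0,1] "dog" : NP
    [1,5] PP\NP   <
      [1,2] "idea" : PP\N
      [2,5] (PP\NP)\(PP\N)   <
        [2,4] PP   <
          [2,3] "chased" : N/PP
          [3,4] "which" : PP\(N/PP)
        [4,5] "cat" : ((PP\NP)\(PP\N))\PP
  [5,7] S\PP   <
    [5,6] "city" : N
    [6,7] "built" : (S\PP)\N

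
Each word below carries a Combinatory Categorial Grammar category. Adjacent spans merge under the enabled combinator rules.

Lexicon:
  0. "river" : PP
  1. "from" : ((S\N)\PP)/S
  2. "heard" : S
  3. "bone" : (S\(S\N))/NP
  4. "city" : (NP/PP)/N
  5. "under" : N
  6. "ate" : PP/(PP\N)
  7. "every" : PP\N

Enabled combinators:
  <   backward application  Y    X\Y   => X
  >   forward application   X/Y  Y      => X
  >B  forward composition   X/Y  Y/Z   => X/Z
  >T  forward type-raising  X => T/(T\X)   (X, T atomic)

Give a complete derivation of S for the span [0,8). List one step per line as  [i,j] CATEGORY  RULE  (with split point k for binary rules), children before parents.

[0,1] PP  lex  "river"
[1,2] ((S\N)\PP)/S  lex  "from"
[2,3] S  lex  "heard"
[1,3] (S\N)\PP  >  k=2
[0,3] S\N  <  k=1
[3,4] (S\(S\N))/NP  lex  "bone"
[4,5] (NP/PP)/N  lex  "city"
[5,6] N  lex  "under"
[4,6] NP/PP  >  k=5
[6,7] PP/(PP\N)  lex  "ate"
[7,8] PP\N  lex  "every"
[6,8] PP  >  k=7
[4,8] NP  >  k=6
[3,8] S\(S\N)  >  k=4
[0,8] S  <  k=3

[0,8] S   <
  [0,3] S\N   <
    [0,1] "river" : PP
    [1,3] (S\N)\PP   >
      [1,2] "from" : ((S\N)\PP)/S
      [2,3] "heard" : S
  [3,8] S\(S\N)   >
    [3,4] "bone" : (S\(S\N))/NP
    [4,8] NP   >
      [4,6] NP/PP   >
        [4,5] "city" : (NP/PP)/N
        [5,6] "under" : N
      [6,8] PP   >
        [6,7] "ate" : PP/(PP\N)
        [7,8] "every" : PP\N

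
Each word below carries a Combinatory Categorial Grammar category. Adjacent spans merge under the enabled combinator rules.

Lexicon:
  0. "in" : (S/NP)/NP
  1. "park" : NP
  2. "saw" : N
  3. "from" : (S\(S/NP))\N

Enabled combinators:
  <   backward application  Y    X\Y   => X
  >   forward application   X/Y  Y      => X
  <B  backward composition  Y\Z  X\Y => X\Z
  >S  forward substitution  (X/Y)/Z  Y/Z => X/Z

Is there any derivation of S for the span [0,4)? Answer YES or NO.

YES

[0,4] S   <
  [0,2] S/NP   >
    [0,1] "in" : (S/NP)/NP
    [1,2] "park" : NP
  [2,4] S\(S/NP)   <
    [2,3] "saw" : N
    [3,4] "from" : (S\(S/NP))\N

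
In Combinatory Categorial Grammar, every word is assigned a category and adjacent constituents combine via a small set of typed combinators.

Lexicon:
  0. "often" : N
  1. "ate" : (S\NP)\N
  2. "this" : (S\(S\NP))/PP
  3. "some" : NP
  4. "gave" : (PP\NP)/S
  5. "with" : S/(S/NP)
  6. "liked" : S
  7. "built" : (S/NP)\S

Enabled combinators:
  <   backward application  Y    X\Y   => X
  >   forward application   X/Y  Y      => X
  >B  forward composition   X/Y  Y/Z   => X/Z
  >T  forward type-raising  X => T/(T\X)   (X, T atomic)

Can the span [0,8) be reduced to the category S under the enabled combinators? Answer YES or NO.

YES

[0,8] S   <
  [0,2] S\NP   <
    [0,1] "often" : N
    [1,2] "ate" : (S\NP)\N
  [2,8] S\(S\NP)   >
    [2,3] "this" : (S\(S\NP))/PP
    [3,8] PP   >
      [3,5] PP/S   >B
        [3,4] PP/(PP\NP)   >T
          [3,4] "some" : NP
        [4,5] "gave" : (PP\NP)/S
      [5,8] S   >
        [5,6] "with" : S/(S/NP)
        [6,8] S/NP   <
          [6,7] "liked" : S
          [7,8] "built" : (S/NP)\S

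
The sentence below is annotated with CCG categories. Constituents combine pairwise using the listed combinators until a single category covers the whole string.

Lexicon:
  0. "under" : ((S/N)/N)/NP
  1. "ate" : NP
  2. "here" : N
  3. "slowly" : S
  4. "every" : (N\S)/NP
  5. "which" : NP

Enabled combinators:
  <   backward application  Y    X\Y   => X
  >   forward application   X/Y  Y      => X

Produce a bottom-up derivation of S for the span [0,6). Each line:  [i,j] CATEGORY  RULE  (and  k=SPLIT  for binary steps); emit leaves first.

[0,6] S   >
  [0,3] S/N   >
    [0,2] (S/N)/N   >
      [0,1] "under" : ((S/N)/N)/NP
      [1,2] "ate" : NP
    [2,3] "here" : N
  [3,6] N   <
    [3,4] "slowly" : S
    [4,6] N\S   >
      [4,5] "every" : (N\S)/NP
      [5,6] "which" : NP

[0,1] ((S/N)/N)/NP  lex  "under"
[1,2] NP  lex  "ate"
[0,2] (S/N)/N  >  k=1
[2,3] N  lex  "here"
[0,3] S/N  >  k=2
[3,4] S  lex  "slowly"
[4,5] (N\S)/NP  lex  "every"
[5,6] NP  lex  "which"
[4,6] N\S  >  k=5
[3,6] N  <  k=4
[0,6] S  >  k=3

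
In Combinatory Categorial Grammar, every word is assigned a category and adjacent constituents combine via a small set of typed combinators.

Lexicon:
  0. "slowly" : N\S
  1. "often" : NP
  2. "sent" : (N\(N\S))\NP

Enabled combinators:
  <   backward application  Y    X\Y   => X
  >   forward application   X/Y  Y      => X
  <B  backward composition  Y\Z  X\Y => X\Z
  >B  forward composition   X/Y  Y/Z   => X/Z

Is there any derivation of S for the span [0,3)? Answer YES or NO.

N\S NP (N\(N\S))\NP
CKY chart[0,3] = {N}; S ∉ chart

NO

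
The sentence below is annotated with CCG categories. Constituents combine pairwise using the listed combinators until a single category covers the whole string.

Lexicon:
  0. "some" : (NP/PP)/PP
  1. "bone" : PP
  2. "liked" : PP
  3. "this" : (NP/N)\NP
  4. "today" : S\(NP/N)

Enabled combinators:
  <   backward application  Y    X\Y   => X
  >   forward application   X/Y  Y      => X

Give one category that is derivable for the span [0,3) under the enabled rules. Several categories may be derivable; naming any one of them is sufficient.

NP

[0,5] S   <
  [0,4] NP/N   <
    [0,3] NP   >
      [0,2] NP/PP   >
        [0,1] "some" : (NP/PP)/PP
        [1,2] "bone" : PP
      [2,3] "liked" : PP
    [3,4] "this" : (NP/N)\NP
  [4,5] "today" : S\(NP/N)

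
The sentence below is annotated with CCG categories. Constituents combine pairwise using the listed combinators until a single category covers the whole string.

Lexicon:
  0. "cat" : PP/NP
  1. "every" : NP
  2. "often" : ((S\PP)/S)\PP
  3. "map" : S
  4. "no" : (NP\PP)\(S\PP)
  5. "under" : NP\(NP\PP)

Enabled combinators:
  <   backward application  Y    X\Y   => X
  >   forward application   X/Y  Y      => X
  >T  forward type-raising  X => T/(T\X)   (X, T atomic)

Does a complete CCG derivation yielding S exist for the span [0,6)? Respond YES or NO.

NO

PP/NP NP ((S\PP)/S)\PP S (NP\PP)\(S\PP) NP\(NP\PP)
CKY chart[0,6] = {N/(N\NP), NP, NP/(NP\NP), PP/(PP\NP), S/(S\NP)}; S ∉ chart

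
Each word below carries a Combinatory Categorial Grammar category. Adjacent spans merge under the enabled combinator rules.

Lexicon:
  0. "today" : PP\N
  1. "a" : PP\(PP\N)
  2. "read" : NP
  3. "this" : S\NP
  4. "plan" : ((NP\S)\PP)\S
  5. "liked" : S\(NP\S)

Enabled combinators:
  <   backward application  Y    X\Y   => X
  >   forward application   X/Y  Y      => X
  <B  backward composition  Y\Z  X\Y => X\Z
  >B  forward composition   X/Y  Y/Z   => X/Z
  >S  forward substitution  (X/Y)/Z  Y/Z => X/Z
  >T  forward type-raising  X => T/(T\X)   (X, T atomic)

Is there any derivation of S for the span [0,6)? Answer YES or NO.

[0,6] S   <
  [0,2] PP   <
    [0,1] "today" : PP\N
    [1,2] "a" : PP\(PP\N)
  [2,6] S\PP   <B
    [2,5] (NP\S)\PP   <
      [2,4] S   <
        [2,3] "read" : NP
        [3,4] "this" : S\NP
      [4,5] "plan" : ((NP\S)\PP)\S
    [5,6] "liked" : S\(NP\S)

YES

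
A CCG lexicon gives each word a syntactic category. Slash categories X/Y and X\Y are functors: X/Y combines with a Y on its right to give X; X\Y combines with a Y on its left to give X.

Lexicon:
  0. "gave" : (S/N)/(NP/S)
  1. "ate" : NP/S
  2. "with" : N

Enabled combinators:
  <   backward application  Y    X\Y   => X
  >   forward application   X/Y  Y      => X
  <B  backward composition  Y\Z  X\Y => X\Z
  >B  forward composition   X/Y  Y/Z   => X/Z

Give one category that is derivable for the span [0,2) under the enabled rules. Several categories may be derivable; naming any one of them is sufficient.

S/N

[0,3] S   >
  [0,2] S/N   >
    [0,1] "gave" : (S/N)/(NP/S)
    [1,2] "ate" : NP/S
  [2,3] "with" : N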